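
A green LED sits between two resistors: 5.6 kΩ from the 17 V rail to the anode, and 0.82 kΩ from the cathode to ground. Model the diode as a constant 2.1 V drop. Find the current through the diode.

I ≈ 2.3 mA

The two resistors are in series with the diode, so KVL gives 17 = I·5.6 + 2.1 + I·0.82.
I = (17 − 2.1) / (5.6 + 0.82) kΩ = 14.9 / 6.42 = 2.32 mA.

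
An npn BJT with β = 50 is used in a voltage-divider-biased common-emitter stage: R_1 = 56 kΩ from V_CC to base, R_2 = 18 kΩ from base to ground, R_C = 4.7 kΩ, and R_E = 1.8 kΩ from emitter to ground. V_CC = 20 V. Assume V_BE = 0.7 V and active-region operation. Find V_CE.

Thevenize the base divider: V_Th = V_CC·R_2/(R_1+R_2) = 20×18/74 = 4.86 V, R_Th = R_1‖R_2 = 13.6 kΩ.
Base-emitter loop: V_Th = I_B·R_Th + V_BE + (β+1)I_B·R_E, so I_B = (4.86 − 0.7) / (13.6 + 51×1.8) = 0.0395 mA.
I_C = β·I_B = 50×0.0395 = 1.98 mA, and I_E = (β+1)I_B = 2.01 mA.
V_CE = V_CC − I_C·R_C − I_E·R_E = 20 − 1.98×4.7 − 2.01×1.8 = 7.09 V.
V_CE = 7.09 V > 0.2 V confirms active-region operation.

V_CE ≈ 7.1 V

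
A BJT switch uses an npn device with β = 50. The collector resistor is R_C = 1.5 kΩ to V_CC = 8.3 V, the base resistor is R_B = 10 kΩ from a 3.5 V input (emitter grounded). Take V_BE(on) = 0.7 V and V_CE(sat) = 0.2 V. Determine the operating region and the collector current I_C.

saturation; I_C ≈ 5.4 mA

Assume active: I_B = (3.5 − 0.7)/10 = 0.28 mA, giving I_C = β·I_B = 14 mA.
But then V_CE = 8.3 − 14×1.5 = -12.7 V < V_CE(sat) = 0.2 V — impossible in the active region.
So the transistor is saturated. With V_CE = 0.2 V, I_C = (V_CC − 0.2)/R_C = 8.1/1.5 = 5.4 mA.
Check: β·I_B = 14 mA > I_C = 5.4 mA, confirming saturation.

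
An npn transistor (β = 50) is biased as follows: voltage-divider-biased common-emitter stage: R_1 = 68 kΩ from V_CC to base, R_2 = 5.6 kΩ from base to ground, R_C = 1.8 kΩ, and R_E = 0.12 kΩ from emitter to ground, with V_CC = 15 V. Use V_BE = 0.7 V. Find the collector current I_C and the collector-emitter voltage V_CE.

I_C ≈ 2 mA, V_CE ≈ 11 V

Thevenize the base divider: V_Th = V_CC·R_2/(R_1+R_2) = 15×5.6/73.6 = 1.14 V, R_Th = R_1‖R_2 = 5.17 kΩ.
Base-emitter loop: V_Th = I_B·R_Th + V_BE + (β+1)I_B·R_E, so I_B = (1.14 − 0.7) / (5.17 + 51×0.12) = 0.0391 mA.
I_C = β·I_B = 50×0.0391 = 1.95 mA, and I_E = (β+1)I_B = 1.99 mA.
V_CE = V_CC − I_C·R_C − I_E·R_E = 15 − 1.95×1.8 − 1.99×0.12 = 11.2 V.
V_CE = 11.2 V > 0.2 V confirms active-region operation.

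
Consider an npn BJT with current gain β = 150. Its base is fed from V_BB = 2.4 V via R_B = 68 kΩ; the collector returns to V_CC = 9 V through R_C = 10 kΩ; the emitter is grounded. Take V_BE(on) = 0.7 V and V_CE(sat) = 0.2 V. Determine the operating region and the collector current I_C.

saturation; I_C ≈ 0.88 mA

Assume active: I_B = (2.4 − 0.7)/68 = 0.025 mA, giving I_C = β·I_B = 3.75 mA.
But then V_CE = 9 − 3.75×10 = -28.5 V < V_CE(sat) = 0.2 V — impossible in the active region.
So the transistor is saturated. With V_CE = 0.2 V, I_C = (V_CC − 0.2)/R_C = 8.8/10 = 0.88 mA.
Check: β·I_B = 3.75 mA > I_C = 0.88 mA, confirming saturation.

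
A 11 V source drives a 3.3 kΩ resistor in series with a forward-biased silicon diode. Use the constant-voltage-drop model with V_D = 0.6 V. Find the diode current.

I ≈ 3.2 mA

KVL around the loop: 11 = V_D + I·R = 0.6 + I × 3.3 kΩ.
So I = (11 − 0.6) / 3.3 kΩ = 10.4 / 3.3 = 3.15 mA.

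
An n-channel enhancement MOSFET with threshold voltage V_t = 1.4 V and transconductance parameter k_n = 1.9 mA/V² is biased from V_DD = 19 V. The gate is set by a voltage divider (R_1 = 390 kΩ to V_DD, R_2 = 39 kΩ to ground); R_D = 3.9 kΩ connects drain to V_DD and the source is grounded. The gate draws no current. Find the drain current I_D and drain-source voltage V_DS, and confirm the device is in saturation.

I_D ≈ 0.1 mA, V_DS ≈ 19 V

V_G = V_DD·R_2/(R_1+R_2) = 19×39/429 = 1.73 V. With the source grounded, V_GS = V_G = 1.73 V.
Assume saturation: I_D = (k_n/2)(V_GS − V_t)² = (1.9/2)×(1.73 − 1.4)² = 0.95×0.327² = 0.102 mA.
V_DS = V_DD − I_D·R_D = 19 − 0.102×3.9 = 18.6 V.
Saturation requires V_DS ≥ V_GS − V_t = 0.327 V; 18.6 ≥ 0.327 ✓.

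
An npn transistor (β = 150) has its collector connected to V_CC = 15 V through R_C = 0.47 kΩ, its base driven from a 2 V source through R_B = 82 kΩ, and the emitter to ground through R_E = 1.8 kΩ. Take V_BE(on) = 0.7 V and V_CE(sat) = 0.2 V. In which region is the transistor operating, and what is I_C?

active; I_C ≈ 0.55 mA

Assume active. Base-emitter loop: I_B = (V_BB − V_BE)/(R_B + (β+1)R_E) = (2 − 0.7)/(82 + 151×1.8) = 0.00367 mA.
I_C = β·I_B = 150×0.00367 = 0.551 mA.
V_CE = V_CC − I_C·R_C − I_E·R_E = 15 − 0.551×0.47 − 0.555×1.8 = 13.7 V > V_CE(sat), so the active-region assumption holds.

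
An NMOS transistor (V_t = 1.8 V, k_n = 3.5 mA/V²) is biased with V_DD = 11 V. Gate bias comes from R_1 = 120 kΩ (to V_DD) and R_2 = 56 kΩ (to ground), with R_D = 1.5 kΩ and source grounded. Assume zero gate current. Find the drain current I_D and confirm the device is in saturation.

I_D ≈ 5.1 mA

V_G = V_DD·R_2/(R_1+R_2) = 11×56/176 = 3.5 V. With the source grounded, V_GS = V_G = 3.5 V.
Assume saturation: I_D = (k_n/2)(V_GS − V_t)² = (3.5/2)×(3.5 − 1.8)² = 1.75×1.7² = 5.06 mA.
V_DS = V_DD − I_D·R_D = 11 − 5.06×1.5 = 3.41 V.
Saturation requires V_DS ≥ V_GS − V_t = 1.7 V; 3.41 ≥ 1.7 ✓.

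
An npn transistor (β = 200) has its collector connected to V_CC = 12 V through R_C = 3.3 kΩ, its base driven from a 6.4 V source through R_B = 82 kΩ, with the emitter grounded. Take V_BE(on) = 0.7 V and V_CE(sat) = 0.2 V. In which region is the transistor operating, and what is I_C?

Assume active: I_B = (6.4 − 0.7)/82 = 0.0695 mA, giving I_C = β·I_B = 13.9 mA.
But then V_CE = 12 − 13.9×3.3 = -33.9 V < V_CE(sat) = 0.2 V — impossible in the active region.
So the transistor is saturated. With V_CE = 0.2 V, I_C = (V_CC − 0.2)/R_C = 11.8/3.3 = 3.58 mA.
Check: β·I_B = 13.9 mA > I_C = 3.58 mA, confirming saturation.

saturation; I_C ≈ 3.6 mA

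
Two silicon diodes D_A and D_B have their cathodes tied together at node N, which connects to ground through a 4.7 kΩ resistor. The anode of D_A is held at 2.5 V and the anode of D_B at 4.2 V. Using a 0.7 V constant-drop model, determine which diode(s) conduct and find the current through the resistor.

Assume both conduct. Then node N would need to be at both 2.5−0.7 = 1.8 V and 4.2−0.7 = 3.5 V, which is impossible.
Assume only D_B conducts: V_N = 4.2 − 0.7 = 3.5 V, so I_R = 3.5/4.7 = 0.745 mA.
Check D_A: its anode-to-cathode voltage is 2.5 − 3.5 = -1 V < 0.7 V, so it is off. The assumption is consistent.

Only D_B conducts; I_R ≈ 0.74 mA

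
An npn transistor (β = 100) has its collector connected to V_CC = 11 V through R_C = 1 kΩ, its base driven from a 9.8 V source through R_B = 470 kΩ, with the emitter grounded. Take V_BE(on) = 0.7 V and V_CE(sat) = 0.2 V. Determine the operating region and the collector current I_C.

active; I_C ≈ 1.9 mA

Assume active. Base-emitter loop: I_B = (V_BB − V_BE)/R_B = (9.8 − 0.7)/470 = 0.0194 mA.
I_C = β·I_B = 100×0.0194 = 1.94 mA.
V_CE = V_CC − I_C·R_C = 11 − 1.94×1 = 9.06 V > V_CE(sat), so the active-region assumption holds.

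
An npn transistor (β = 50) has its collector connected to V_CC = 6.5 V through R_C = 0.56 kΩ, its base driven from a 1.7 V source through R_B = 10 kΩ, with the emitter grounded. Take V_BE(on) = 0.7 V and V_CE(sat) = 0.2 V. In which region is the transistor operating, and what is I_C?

active; I_C ≈ 5 mA

Assume active. Base-emitter loop: I_B = (V_BB − V_BE)/R_B = (1.7 − 0.7)/10 = 0.1 mA.
I_C = β·I_B = 50×0.1 = 5 mA.
V_CE = V_CC − I_C·R_C = 6.5 − 5×0.56 = 3.7 V > V_CE(sat), so the active-region assumption holds.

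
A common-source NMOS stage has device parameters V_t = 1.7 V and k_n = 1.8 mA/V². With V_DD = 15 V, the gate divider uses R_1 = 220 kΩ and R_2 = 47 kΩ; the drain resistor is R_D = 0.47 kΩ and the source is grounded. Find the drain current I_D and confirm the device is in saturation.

V_G = V_DD·R_2/(R_1+R_2) = 15×47/267 = 2.64 V. With the source grounded, V_GS = V_G = 2.64 V.
Assume saturation: I_D = (k_n/2)(V_GS − V_t)² = (1.8/2)×(2.64 − 1.7)² = 0.9×0.94² = 0.796 mA.
V_DS = V_DD − I_D·R_D = 15 − 0.796×0.47 = 14.6 V.
Saturation requires V_DS ≥ V_GS − V_t = 0.94 V; 14.6 ≥ 0.94 ✓.

I_D ≈ 0.8 mA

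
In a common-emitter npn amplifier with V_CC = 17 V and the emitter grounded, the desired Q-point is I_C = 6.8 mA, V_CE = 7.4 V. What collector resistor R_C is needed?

Collector loop: V_CC = I_C·R_C + V_CE.
R_C = (V_CC − V_CE)/I_C = (17 − 7.4)/6.8 = 1.41 kΩ.

R_C ≈ 1.4 kΩ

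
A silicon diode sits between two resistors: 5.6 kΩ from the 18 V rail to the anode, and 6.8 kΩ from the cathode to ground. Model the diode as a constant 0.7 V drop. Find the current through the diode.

The two resistors are in series with the diode, so KVL gives 18 = I·5.6 + 0.7 + I·6.8.
I = (18 − 0.7) / (5.6 + 6.8) kΩ = 17.3 / 12.4 = 1.4 mA.

I ≈ 1.4 mA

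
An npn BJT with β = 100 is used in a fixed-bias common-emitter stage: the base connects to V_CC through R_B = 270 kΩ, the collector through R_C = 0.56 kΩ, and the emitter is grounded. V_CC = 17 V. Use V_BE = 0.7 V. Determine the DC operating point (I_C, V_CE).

I_C ≈ 6 mA, V_CE ≈ 14 V

Base loop: V_CC = I_B·R_B + V_BE, so I_B = (17 − 0.7)/270 kΩ = 0.0604 mA.
In the active region I_C = β·I_B = 100 × 0.0604 = 6.04 mA.
Collector loop: V_CE = V_CC − I_C·R_C = 17 − 6.04×0.56 = 13.6 V.
Since V_CE = 13.6 V > V_CE(sat) ≈ 0.2 V, the transistor is in the active region as assumed.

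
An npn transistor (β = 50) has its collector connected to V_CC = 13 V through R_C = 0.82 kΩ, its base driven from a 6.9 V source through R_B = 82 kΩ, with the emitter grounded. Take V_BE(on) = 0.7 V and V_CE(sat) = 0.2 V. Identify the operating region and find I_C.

active; I_C ≈ 3.8 mA

Assume active. Base-emitter loop: I_B = (V_BB − V_BE)/R_B = (6.9 − 0.7)/82 = 0.0756 mA.
I_C = β·I_B = 50×0.0756 = 3.78 mA.
V_CE = V_CC − I_C·R_C = 13 − 3.78×0.82 = 9.9 V > V_CE(sat), so the active-region assumption holds.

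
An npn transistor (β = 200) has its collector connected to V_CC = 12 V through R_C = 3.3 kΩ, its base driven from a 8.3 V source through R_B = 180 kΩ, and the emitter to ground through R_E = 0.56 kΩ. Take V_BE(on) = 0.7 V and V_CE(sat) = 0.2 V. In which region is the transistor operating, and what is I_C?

Assume active: I_B = (8.3 − 0.7)/(180 + 201×0.56) = 0.026 mA, I_C = β·I_B = 5.2 mA.
Then V_CE = 12 − 5.2×3.3 − 5.22×0.56 = -8.07 V < 0.2 V — the active assumption fails.
Re-solve with V_CE = 0.2 V. KCL at the emitter: V_E/R_E = (V_BB−0.7−V_E)/R_B + (V_CC−0.2−V_E)/R_C, giving V_E = 1.73 V.
I_C = (V_CC − 0.2 − V_E)/R_C = (11.8 − 1.73)/3.3 = 3.05 mA.
Check: I_B = (7.6 − 1.73)/180 = 0.0326 mA, and β·I_B = 6.52 mA > I_C, confirming saturation.

saturation; I_C ≈ 3.1 mA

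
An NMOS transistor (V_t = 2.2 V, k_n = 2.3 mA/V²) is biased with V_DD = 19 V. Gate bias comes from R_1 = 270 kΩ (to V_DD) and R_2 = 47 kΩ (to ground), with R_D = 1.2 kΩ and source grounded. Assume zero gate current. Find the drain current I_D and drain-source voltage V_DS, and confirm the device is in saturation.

V_G = V_DD·R_2/(R_1+R_2) = 19×47/317 = 2.82 V. With the source grounded, V_GS = V_G = 2.82 V.
Assume saturation: I_D = (k_n/2)(V_GS − V_t)² = (2.3/2)×(2.82 − 2.2)² = 1.15×0.617² = 0.438 mA.
V_DS = V_DD − I_D·R_D = 19 − 0.438×1.2 = 18.5 V.
Saturation requires V_DS ≥ V_GS − V_t = 0.617 V; 18.5 ≥ 0.617 ✓.

I_D ≈ 0.44 mA, V_DS ≈ 18 V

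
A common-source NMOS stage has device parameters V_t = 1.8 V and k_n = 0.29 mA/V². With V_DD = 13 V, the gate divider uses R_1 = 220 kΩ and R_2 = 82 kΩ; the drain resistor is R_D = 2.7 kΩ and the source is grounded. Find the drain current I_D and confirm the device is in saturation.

I_D ≈ 0.43 mA

V_G = V_DD·R_2/(R_1+R_2) = 13×82/302 = 3.53 V. With the source grounded, V_GS = V_G = 3.53 V.
Assume saturation: I_D = (k_n/2)(V_GS − V_t)² = (0.29/2)×(3.53 − 1.8)² = 0.145×1.73² = 0.434 mA.
V_DS = V_DD − I_D·R_D = 13 − 0.434×2.7 = 11.8 V.
Saturation requires V_DS ≥ V_GS − V_t = 1.73 V; 11.8 ≥ 1.73 ✓.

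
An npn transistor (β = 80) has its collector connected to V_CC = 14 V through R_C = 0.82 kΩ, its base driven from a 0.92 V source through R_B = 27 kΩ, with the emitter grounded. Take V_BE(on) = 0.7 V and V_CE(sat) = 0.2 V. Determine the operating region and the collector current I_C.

active; I_C ≈ 0.65 mA

Assume active. Base-emitter loop: I_B = (V_BB − V_BE)/R_B = (0.92 − 0.7)/27 = 0.00815 mA.
I_C = β·I_B = 80×0.00815 = 0.652 mA.
V_CE = V_CC − I_C·R_C = 14 − 0.652×0.82 = 13.5 V > V_CE(sat), so the active-region assumption holds.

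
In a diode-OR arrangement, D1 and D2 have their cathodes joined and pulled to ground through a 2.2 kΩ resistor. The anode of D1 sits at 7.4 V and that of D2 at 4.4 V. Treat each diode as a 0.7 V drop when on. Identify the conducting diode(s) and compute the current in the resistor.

Assume both conduct. Then node N would need to be at both 7.4−0.7 = 6.7 V and 4.4−0.7 = 3.7 V, which is impossible.
Assume only D1 conducts: V_N = 7.4 − 0.7 = 6.7 V, so I_R = 6.7/2.2 = 3.05 mA.
Check D2: its anode-to-cathode voltage is 4.4 − 6.7 = -2.3 V < 0.7 V, so it is off. The assumption is consistent.

Only D1 conducts; I_R ≈ 3 mA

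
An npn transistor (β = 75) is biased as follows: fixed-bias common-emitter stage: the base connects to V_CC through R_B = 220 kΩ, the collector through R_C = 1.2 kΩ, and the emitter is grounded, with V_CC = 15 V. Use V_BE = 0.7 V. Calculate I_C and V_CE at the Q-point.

Base loop: V_CC = I_B·R_B + V_BE, so I_B = (15 − 0.7)/220 kΩ = 0.065 mA.
In the active region I_C = β·I_B = 75 × 0.065 = 4.88 mA.
Collector loop: V_CE = V_CC − I_C·R_C = 15 − 4.88×1.2 = 9.15 V.
Since V_CE = 9.15 V > V_CE(sat) ≈ 0.2 V, the transistor is in the active region as assumed.

I_C ≈ 4.9 mA, V_CE ≈ 9.2 V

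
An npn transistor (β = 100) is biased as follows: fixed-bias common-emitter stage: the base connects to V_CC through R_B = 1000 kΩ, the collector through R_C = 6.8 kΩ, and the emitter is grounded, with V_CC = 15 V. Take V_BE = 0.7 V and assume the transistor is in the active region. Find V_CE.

V_CE ≈ 5.3 V

Base loop: V_CC = I_B·R_B + V_BE, so I_B = (15 − 0.7)/1000 kΩ = 0.0143 mA.
In the active region I_C = β·I_B = 100 × 0.0143 = 1.43 mA.
Collector loop: V_CE = V_CC − I_C·R_C = 15 − 1.43×6.8 = 5.28 V.
Since V_CE = 5.28 V > V_CE(sat) ≈ 0.2 V, the transistor is in the active region as assumed.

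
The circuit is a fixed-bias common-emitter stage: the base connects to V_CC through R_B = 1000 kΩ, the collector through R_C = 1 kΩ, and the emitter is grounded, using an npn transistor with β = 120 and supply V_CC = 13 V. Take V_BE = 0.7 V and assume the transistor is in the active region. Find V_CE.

Base loop: V_CC = I_B·R_B + V_BE, so I_B = (13 − 0.7)/1000 kΩ = 0.0123 mA.
In the active region I_C = β·I_B = 120 × 0.0123 = 1.48 mA.
Collector loop: V_CE = V_CC − I_C·R_C = 13 − 1.48×1 = 11.5 V.
Since V_CE = 11.5 V > V_CE(sat) ≈ 0.2 V, the transistor is in the active region as assumed.

V_CE ≈ 12 V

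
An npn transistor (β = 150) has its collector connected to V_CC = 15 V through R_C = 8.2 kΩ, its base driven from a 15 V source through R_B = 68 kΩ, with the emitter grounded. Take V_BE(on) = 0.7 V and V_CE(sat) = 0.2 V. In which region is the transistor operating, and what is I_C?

Assume active: I_B = (15 − 0.7)/68 = 0.21 mA, giving I_C = β·I_B = 31.5 mA.
But then V_CE = 15 − 31.5×8.2 = -244 V < V_CE(sat) = 0.2 V — impossible in the active region.
So the transistor is saturated. With V_CE = 0.2 V, I_C = (V_CC − 0.2)/R_C = 14.8/8.2 = 1.8 mA.
Check: β·I_B = 31.5 mA > I_C = 1.8 mA, confirming saturation.

saturation; I_C ≈ 1.8 mA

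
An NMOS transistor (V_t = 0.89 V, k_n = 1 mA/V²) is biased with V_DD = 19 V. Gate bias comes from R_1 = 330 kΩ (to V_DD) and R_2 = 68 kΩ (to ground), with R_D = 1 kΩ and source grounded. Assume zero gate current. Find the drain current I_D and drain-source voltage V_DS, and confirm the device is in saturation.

I_D ≈ 2.8 mA, V_DS ≈ 16 V

V_G = V_DD·R_2/(R_1+R_2) = 19×68/398 = 3.25 V. With the source grounded, V_GS = V_G = 3.25 V.
Assume saturation: I_D = (k_n/2)(V_GS − V_t)² = (1/2)×(3.25 − 0.89)² = 0.5×2.36² = 2.78 mA.
V_DS = V_DD − I_D·R_D = 19 − 2.78×1 = 16.2 V.
Saturation requires V_DS ≥ V_GS − V_t = 2.36 V; 16.2 ≥ 2.36 ✓.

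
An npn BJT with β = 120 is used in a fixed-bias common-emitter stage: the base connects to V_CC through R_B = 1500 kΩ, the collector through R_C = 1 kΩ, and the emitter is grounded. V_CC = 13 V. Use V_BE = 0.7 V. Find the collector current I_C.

I_C ≈ 0.98 mA

Base loop: V_CC = I_B·R_B + V_BE, so I_B = (13 − 0.7)/1500 kΩ = 0.0082 mA.
In the active region I_C = β·I_B = 120 × 0.0082 = 0.984 mA.
Collector loop: V_CE = V_CC − I_C·R_C = 13 − 0.984×1 = 12 V.
Since V_CE = 12 V > V_CE(sat) ≈ 0.2 V, the transistor is in the active region as assumed.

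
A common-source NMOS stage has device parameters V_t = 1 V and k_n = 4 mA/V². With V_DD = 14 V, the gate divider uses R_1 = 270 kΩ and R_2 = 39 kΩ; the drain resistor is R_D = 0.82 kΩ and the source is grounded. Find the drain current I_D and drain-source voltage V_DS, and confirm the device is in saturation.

I_D ≈ 1.2 mA, V_DS ≈ 13 V

V_G = V_DD·R_2/(R_1+R_2) = 14×39/309 = 1.77 V. With the source grounded, V_GS = V_G = 1.77 V.
Assume saturation: I_D = (k_n/2)(V_GS − V_t)² = (4/2)×(1.77 − 1)² = 2×0.767² = 1.18 mA.
V_DS = V_DD − I_D·R_D = 14 − 1.18×0.82 = 13 V.
Saturation requires V_DS ≥ V_GS − V_t = 0.767 V; 13 ≥ 0.767 ✓.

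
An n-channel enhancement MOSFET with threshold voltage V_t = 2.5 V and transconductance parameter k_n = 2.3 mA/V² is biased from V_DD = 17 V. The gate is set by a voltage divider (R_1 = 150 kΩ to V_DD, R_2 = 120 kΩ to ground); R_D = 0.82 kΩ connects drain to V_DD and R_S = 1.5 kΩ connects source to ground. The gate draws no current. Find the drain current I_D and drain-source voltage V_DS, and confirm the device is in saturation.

I_D ≈ 2.4 mA, V_DS ≈ 11 V

V_G = V_DD·R_2/(R_1+R_2) = 17×120/270 = 7.56 V.
Assume saturation: I_D = (k_n/2)(V_GS − V_t)² with V_GS = V_G − I_D·R_S = 7.56 − 1.5·I_D.
Substituting gives 2.59·I_D² − 18.4·I_D + 29.4 = 0, with roots I_D = 2.41 or 4.72 mA.
The root I_D = 4.72 mA gives V_GS = 0.474 V ≤ V_t, so take I_D = 2.41 mA.
Then V_GS = 3.95 V and V_DS = V_DD − I_D(R_D+R_S) = 17 − 2.41×2.32 = 11.4 V.
Saturation requires V_DS ≥ V_GS − V_t = 1.45 V; 11.4 ≥ 1.45 ✓.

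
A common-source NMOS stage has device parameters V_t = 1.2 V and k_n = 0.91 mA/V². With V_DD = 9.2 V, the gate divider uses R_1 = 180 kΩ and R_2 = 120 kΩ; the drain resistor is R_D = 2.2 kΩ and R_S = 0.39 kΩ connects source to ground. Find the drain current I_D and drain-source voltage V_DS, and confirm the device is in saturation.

V_G = V_DD·R_2/(R_1+R_2) = 9.2×120/300 = 3.68 V.
Assume saturation: I_D = (k_n/2)(V_GS − V_t)² with V_GS = V_G − I_D·R_S = 3.68 − 0.39·I_D.
Substituting gives 0.0692·I_D² − 1.88·I_D + 2.8 = 0, with roots I_D = 1.58 or 25.6 mA.
The root I_D = 25.6 mA gives V_GS = -6.3 V ≤ V_t, so take I_D = 1.58 mA.
Then V_GS = 3.06 V and V_DS = V_DD − I_D(R_D+R_S) = 9.2 − 1.58×2.59 = 5.11 V.
Saturation requires V_DS ≥ V_GS − V_t = 1.86 V; 5.11 ≥ 1.86 ✓.

I_D ≈ 1.6 mA, V_DS ≈ 5.1 V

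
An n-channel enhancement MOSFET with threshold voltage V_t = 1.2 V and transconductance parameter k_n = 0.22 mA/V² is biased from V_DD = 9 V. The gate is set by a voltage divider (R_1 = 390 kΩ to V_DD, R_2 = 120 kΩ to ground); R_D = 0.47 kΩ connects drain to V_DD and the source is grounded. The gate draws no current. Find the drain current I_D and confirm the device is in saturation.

I_D ≈ 0.093 mA

V_G = V_DD·R_2/(R_1+R_2) = 9×120/510 = 2.12 V. With the source grounded, V_GS = V_G = 2.12 V.
Assume saturation: I_D = (k_n/2)(V_GS − V_t)² = (0.22/2)×(2.12 − 1.2)² = 0.11×0.918² = 0.0926 mA.
V_DS = V_DD − I_D·R_D = 9 − 0.0926×0.47 = 8.96 V.
Saturation requires V_DS ≥ V_GS − V_t = 0.918 V; 8.96 ≥ 0.918 ✓.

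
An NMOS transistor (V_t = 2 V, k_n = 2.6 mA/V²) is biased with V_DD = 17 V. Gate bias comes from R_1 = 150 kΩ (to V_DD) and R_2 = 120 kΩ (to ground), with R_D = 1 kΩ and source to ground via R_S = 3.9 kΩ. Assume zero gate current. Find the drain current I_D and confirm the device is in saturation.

I_D ≈ 1.2 mA

V_G = V_DD·R_2/(R_1+R_2) = 17×120/270 = 7.56 V.
Assume saturation: I_D = (k_n/2)(V_GS − V_t)² with V_GS = V_G − I_D·R_S = 7.56 − 3.9·I_D.
Substituting gives 19.8·I_D² − 57.3·I_D + 40.1 = 0, with roots I_D = 1.18 or 1.72 mA.
The root I_D = 1.72 mA gives V_GS = 0.85 V ≤ V_t, so take I_D = 1.18 mA.
Then V_GS = 2.95 V and V_DS = V_DD − I_D(R_D+R_S) = 17 − 1.18×4.9 = 11.2 V.
Saturation requires V_DS ≥ V_GS − V_t = 0.953 V; 11.2 ≥ 0.953 ✓.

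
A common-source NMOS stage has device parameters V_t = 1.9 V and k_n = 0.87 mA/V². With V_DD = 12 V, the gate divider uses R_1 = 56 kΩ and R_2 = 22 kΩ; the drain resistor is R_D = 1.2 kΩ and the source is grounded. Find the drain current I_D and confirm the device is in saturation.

V_G = V_DD·R_2/(R_1+R_2) = 12×22/78 = 3.38 V. With the source grounded, V_GS = V_G = 3.38 V.
Assume saturation: I_D = (k_n/2)(V_GS − V_t)² = (0.87/2)×(3.38 − 1.9)² = 0.435×1.48² = 0.959 mA.
V_DS = V_DD − I_D·R_D = 12 − 0.959×1.2 = 10.8 V.
Saturation requires V_DS ≥ V_GS − V_t = 1.48 V; 10.8 ≥ 1.48 ✓.

I_D ≈ 0.96 mA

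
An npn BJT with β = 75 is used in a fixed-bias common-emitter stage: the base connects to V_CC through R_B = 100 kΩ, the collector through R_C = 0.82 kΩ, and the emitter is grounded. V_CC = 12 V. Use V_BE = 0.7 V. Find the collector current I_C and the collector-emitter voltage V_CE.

Base loop: V_CC = I_B·R_B + V_BE, so I_B = (12 − 0.7)/100 kΩ = 0.113 mA.
In the active region I_C = β·I_B = 75 × 0.113 = 8.47 mA.
Collector loop: V_CE = V_CC − I_C·R_C = 12 − 8.47×0.82 = 5.05 V.
Since V_CE = 5.05 V > V_CE(sat) ≈ 0.2 V, the transistor is in the active region as assumed.

I_C ≈ 8.5 mA, V_CE ≈ 5.1 V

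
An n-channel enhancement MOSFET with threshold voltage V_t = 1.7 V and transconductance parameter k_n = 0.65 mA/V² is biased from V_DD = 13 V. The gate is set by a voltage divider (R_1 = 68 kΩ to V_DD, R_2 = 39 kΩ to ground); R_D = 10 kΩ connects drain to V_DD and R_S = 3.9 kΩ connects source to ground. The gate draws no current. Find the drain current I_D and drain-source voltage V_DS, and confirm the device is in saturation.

I_D ≈ 0.47 mA, V_DS ≈ 6.5 V

V_G = V_DD·R_2/(R_1+R_2) = 13×39/107 = 4.74 V.
Assume saturation: I_D = (k_n/2)(V_GS − V_t)² with V_GS = V_G − I_D·R_S = 4.74 − 3.9·I_D.
Substituting gives 4.94·I_D² − 8.7·I_D + 3 = 0, with roots I_D = 0.471 or 1.29 mA.
The root I_D = 1.29 mA gives V_GS = -0.292 V ≤ V_t, so take I_D = 0.471 mA.
Then V_GS = 2.9 V and V_DS = V_DD − I_D(R_D+R_S) = 13 − 0.471×13.9 = 6.46 V.
Saturation requires V_DS ≥ V_GS − V_t = 1.2 V; 6.46 ≥ 1.2 ✓.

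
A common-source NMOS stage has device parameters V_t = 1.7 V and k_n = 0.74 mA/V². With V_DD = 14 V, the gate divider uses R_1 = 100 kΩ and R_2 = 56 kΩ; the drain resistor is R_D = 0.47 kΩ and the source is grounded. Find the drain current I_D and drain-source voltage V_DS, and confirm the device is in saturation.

V_G = V_DD·R_2/(R_1+R_2) = 14×56/156 = 5.03 V. With the source grounded, V_GS = V_G = 5.03 V.
Assume saturation: I_D = (k_n/2)(V_GS − V_t)² = (0.74/2)×(5.03 − 1.7)² = 0.37×3.33² = 4.09 mA.
V_DS = V_DD − I_D·R_D = 14 − 4.09×0.47 = 12.1 V.
Saturation requires V_DS ≥ V_GS − V_t = 3.33 V; 12.1 ≥ 3.33 ✓.

I_D ≈ 4.1 mA, V_DS ≈ 12 V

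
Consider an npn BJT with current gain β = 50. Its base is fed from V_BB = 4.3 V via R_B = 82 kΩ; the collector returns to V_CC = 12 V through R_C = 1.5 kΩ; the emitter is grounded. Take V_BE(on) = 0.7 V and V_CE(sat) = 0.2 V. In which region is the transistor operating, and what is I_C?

active; I_C ≈ 2.2 mA

Assume active. Base-emitter loop: I_B = (V_BB − V_BE)/R_B = (4.3 − 0.7)/82 = 0.0439 mA.
I_C = β·I_B = 50×0.0439 = 2.2 mA.
V_CE = V_CC − I_C·R_C = 12 − 2.2×1.5 = 8.71 V > V_CE(sat), so the active-region assumption holds.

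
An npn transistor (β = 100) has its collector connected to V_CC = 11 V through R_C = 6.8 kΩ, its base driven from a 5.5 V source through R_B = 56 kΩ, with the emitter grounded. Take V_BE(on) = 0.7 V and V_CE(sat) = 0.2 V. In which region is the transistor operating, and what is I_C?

Assume active: I_B = (5.5 − 0.7)/56 = 0.0857 mA, giving I_C = β·I_B = 8.57 mA.
But then V_CE = 11 − 8.57×6.8 = -47.3 V < V_CE(sat) = 0.2 V — impossible in the active region.
So the transistor is saturated. With V_CE = 0.2 V, I_C = (V_CC − 0.2)/R_C = 10.8/6.8 = 1.59 mA.
Check: β·I_B = 8.57 mA > I_C = 1.59 mA, confirming saturation.

saturation; I_C ≈ 1.6 mA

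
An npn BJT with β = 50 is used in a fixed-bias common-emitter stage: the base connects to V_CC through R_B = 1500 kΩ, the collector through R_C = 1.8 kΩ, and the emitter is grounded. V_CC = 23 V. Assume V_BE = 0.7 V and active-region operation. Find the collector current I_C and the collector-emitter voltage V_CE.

Base loop: V_CC = I_B·R_B + V_BE, so I_B = (23 − 0.7)/1500 kΩ = 0.0149 mA.
In the active region I_C = β·I_B = 50 × 0.0149 = 0.743 mA.
Collector loop: V_CE = V_CC − I_C·R_C = 23 − 0.743×1.8 = 21.7 V.
Since V_CE = 21.7 V > V_CE(sat) ≈ 0.2 V, the transistor is in the active region as assumed.

I_C ≈ 0.74 mA, V_CE ≈ 22 V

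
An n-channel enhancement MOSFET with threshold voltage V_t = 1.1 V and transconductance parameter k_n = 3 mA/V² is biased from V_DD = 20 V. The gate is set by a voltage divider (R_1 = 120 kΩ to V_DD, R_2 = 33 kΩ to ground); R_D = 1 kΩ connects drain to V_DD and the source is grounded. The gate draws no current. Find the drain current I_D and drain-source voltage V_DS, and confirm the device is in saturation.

V_G = V_DD·R_2/(R_1+R_2) = 20×33/153 = 4.31 V. With the source grounded, V_GS = V_G = 4.31 V.
Assume saturation: I_D = (k_n/2)(V_GS − V_t)² = (3/2)×(4.31 − 1.1)² = 1.5×3.21² = 15.5 mA.
V_DS = V_DD − I_D·R_D = 20 − 15.5×1 = 4.51 V.
Saturation requires V_DS ≥ V_GS − V_t = 3.21 V; 4.51 ≥ 3.21 ✓.

I_D ≈ 15 mA, V_DS ≈ 4.5 V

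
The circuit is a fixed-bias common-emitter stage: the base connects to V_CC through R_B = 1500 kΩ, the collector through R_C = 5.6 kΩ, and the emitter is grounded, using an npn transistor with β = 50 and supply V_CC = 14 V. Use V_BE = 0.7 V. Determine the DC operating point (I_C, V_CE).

Base loop: V_CC = I_B·R_B + V_BE, so I_B = (14 − 0.7)/1500 kΩ = 0.00887 mA.
In the active region I_C = β·I_B = 50 × 0.00887 = 0.443 mA.
Collector loop: V_CE = V_CC − I_C·R_C = 14 − 0.443×5.6 = 11.5 V.
Since V_CE = 11.5 V > V_CE(sat) ≈ 0.2 V, the transistor is in the active region as assumed.

I_C ≈ 0.44 mA, V_CE ≈ 12 V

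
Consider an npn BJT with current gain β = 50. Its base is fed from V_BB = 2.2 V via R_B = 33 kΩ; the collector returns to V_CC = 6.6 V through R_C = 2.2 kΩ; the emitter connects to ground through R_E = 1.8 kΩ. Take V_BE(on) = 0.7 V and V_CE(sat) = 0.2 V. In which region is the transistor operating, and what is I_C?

active; I_C ≈ 0.6 mA

Assume active. Base-emitter loop: I_B = (V_BB − V_BE)/(R_B + (β+1)R_E) = (2.2 − 0.7)/(33 + 51×1.8) = 0.012 mA.
I_C = β·I_B = 50×0.012 = 0.601 mA.
V_CE = V_CC − I_C·R_C − I_E·R_E = 6.6 − 0.601×2.2 − 0.613×1.8 = 4.17 V > V_CE(sat), so the active-region assumption holds.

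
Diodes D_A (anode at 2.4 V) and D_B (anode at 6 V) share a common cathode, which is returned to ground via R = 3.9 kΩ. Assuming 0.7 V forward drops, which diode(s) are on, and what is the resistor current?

Assume both conduct. Then node N would need to be at both 2.4−0.7 = 1.7 V and 6−0.7 = 5.3 V, which is impossible.
Assume only D_B conducts: V_N = 6 − 0.7 = 5.3 V, so I_R = 5.3/3.9 = 1.36 mA.
Check D_A: its anode-to-cathode voltage is 2.4 − 5.3 = -2.9 V < 0.7 V, so it is off. The assumption is consistent.

Only D_B conducts; I_R ≈ 1.4 mA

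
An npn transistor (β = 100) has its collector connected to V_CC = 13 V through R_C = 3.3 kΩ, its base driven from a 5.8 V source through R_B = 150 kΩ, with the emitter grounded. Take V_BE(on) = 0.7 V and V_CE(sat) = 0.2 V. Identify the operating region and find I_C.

Assume active. Base-emitter loop: I_B = (V_BB − V_BE)/R_B = (5.8 − 0.7)/150 = 0.034 mA.
I_C = β·I_B = 100×0.034 = 3.4 mA.
V_CE = V_CC − I_C·R_C = 13 − 3.4×3.3 = 1.78 V > V_CE(sat), so the active-region assumption holds.

active; I_C ≈ 3.4 mA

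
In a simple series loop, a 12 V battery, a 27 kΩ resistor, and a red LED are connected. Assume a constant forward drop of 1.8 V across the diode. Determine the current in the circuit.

I ≈ 0.38 mA

KVL around the loop: 12 = V_D + I·R = 1.8 + I × 27 kΩ.
So I = (12 − 1.8) / 27 kΩ = 10.2 / 27 = 0.378 mA.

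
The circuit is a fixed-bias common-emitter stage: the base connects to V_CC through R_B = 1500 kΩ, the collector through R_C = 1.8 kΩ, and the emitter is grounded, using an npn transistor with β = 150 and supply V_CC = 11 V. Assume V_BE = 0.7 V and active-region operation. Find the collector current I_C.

I_C ≈ 1 mA

Base loop: V_CC = I_B·R_B + V_BE, so I_B = (11 − 0.7)/1500 kΩ = 0.00687 mA.
In the active region I_C = β·I_B = 150 × 0.00687 = 1.03 mA.
Collector loop: V_CE = V_CC − I_C·R_C = 11 − 1.03×1.8 = 9.15 V.
Since V_CE = 9.15 V > V_CE(sat) ≈ 0.2 V, the transistor is in the active region as assumed.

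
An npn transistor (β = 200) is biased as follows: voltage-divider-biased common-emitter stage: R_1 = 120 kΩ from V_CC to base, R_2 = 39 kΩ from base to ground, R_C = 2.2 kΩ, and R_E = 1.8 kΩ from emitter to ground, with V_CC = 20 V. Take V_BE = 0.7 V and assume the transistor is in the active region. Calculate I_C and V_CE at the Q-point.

Thevenize the base divider: V_Th = V_CC·R_2/(R_1+R_2) = 20×39/159 = 4.91 V, R_Th = R_1‖R_2 = 29.4 kΩ.
Base-emitter loop: V_Th = I_B·R_Th + V_BE + (β+1)I_B·R_E, so I_B = (4.91 − 0.7) / (29.4 + 201×1.8) = 0.0107 mA.
I_C = β·I_B = 200×0.0107 = 2.15 mA, and I_E = (β+1)I_B = 2.16 mA.
V_CE = V_CC − I_C·R_C − I_E·R_E = 20 − 2.15×2.2 − 2.16×1.8 = 11.4 V.
V_CE = 11.4 V > 0.2 V confirms active-region operation.

I_C ≈ 2.1 mA, V_CE ≈ 11 V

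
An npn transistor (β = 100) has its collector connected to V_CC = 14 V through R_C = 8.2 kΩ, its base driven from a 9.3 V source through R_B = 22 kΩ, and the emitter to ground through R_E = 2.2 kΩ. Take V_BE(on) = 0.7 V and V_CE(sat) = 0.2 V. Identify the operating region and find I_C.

Assume active: I_B = (9.3 − 0.7)/(22 + 101×2.2) = 0.0352 mA, I_C = β·I_B = 3.52 mA.
Then V_CE = 14 − 3.52×8.2 − 3.56×2.2 = -22.7 V < 0.2 V — the active assumption fails.
Re-solve with V_CE = 0.2 V. KCL at the emitter: V_E/R_E = (V_BB−0.7−V_E)/R_B + (V_CC−0.2−V_E)/R_C, giving V_E = 3.33 V.
I_C = (V_CC − 0.2 − V_E)/R_C = (13.8 − 3.33)/8.2 = 1.28 mA.
Check: I_B = (8.6 − 3.33)/22 = 0.239 mA, and β·I_B = 23.9 mA > I_C, confirming saturation.

saturation; I_C ≈ 1.3 mA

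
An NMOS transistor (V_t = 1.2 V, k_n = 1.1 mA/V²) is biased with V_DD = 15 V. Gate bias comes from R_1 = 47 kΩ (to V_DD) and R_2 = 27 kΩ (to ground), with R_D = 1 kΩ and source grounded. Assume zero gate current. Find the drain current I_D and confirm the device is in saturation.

I_D ≈ 10 mA

V_G = V_DD·R_2/(R_1+R_2) = 15×27/74 = 5.47 V. With the source grounded, V_GS = V_G = 5.47 V.
Assume saturation: I_D = (k_n/2)(V_GS − V_t)² = (1.1/2)×(5.47 − 1.2)² = 0.55×4.27² = 10 mA.
V_DS = V_DD − I_D·R_D = 15 − 10×1 = 4.96 V.
Saturation requires V_DS ≥ V_GS − V_t = 4.27 V; 4.96 ≥ 4.27 ✓.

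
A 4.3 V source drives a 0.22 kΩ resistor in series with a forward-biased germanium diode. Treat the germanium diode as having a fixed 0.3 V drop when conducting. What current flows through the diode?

KVL around the loop: 4.3 = V_D + I·R = 0.3 + I × 0.22 kΩ.
So I = (4.3 − 0.3) / 0.22 kΩ = 4 / 0.22 = 18.2 mA.

I ≈ 18 mA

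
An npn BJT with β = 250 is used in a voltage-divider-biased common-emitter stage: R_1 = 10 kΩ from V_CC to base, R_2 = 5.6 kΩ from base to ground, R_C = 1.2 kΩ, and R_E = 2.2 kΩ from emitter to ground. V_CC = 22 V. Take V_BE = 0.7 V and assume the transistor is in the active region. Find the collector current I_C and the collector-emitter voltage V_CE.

I_C ≈ 3.2 mA, V_CE ≈ 11 V

Thevenize the base divider: V_Th = V_CC·R_2/(R_1+R_2) = 22×5.6/15.6 = 7.9 V, R_Th = R_1‖R_2 = 3.59 kΩ.
Base-emitter loop: V_Th = I_B·R_Th + V_BE + (β+1)I_B·R_E, so I_B = (7.9 − 0.7) / (3.59 + 251×2.2) = 0.0129 mA.
I_C = β·I_B = 250×0.0129 = 3.24 mA, and I_E = (β+1)I_B = 3.25 mA.
V_CE = V_CC − I_C·R_C − I_E·R_E = 22 − 3.24×1.2 − 3.25×2.2 = 11 V.
V_CE = 11 V > 0.2 V confirms active-region operation.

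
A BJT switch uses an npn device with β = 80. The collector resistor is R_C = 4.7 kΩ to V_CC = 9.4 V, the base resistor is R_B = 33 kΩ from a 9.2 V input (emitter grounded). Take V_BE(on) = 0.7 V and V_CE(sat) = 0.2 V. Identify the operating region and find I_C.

saturation; I_C ≈ 2 mA

Assume active: I_B = (9.2 − 0.7)/33 = 0.258 mA, giving I_C = β·I_B = 20.6 mA.
But then V_CE = 9.4 − 20.6×4.7 = -87.4 V < V_CE(sat) = 0.2 V — impossible in the active region.
So the transistor is saturated. With V_CE = 0.2 V, I_C = (V_CC − 0.2)/R_C = 9.2/4.7 = 1.96 mA.
Check: β·I_B = 20.6 mA > I_C = 1.96 mA, confirming saturation.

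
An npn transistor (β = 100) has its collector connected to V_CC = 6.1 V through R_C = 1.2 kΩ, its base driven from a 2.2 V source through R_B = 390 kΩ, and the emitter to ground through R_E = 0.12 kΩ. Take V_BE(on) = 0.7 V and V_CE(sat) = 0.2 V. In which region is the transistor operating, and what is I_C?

active; I_C ≈ 0.37 mA

Assume active. Base-emitter loop: I_B = (V_BB − V_BE)/(R_B + (β+1)R_E) = (2.2 − 0.7)/(390 + 101×0.12) = 0.00373 mA.
I_C = β·I_B = 100×0.00373 = 0.373 mA.
V_CE = V_CC − I_C·R_C − I_E·R_E = 6.1 − 0.373×1.2 − 0.377×0.12 = 5.61 V > V_CE(sat), so the active-region assumption holds.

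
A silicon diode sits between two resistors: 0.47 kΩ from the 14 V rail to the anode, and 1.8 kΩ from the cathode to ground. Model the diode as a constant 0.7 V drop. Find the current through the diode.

I ≈ 5.9 mA

The two resistors are in series with the diode, so KVL gives 14 = I·0.47 + 0.7 + I·1.8.
I = (14 − 0.7) / (0.47 + 1.8) kΩ = 13.3 / 2.27 = 5.86 mA.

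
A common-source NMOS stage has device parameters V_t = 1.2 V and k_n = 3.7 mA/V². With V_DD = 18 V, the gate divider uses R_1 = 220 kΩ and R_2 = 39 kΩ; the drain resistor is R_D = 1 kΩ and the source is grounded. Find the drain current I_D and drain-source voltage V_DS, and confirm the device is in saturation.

I_D ≈ 4.2 mA, V_DS ≈ 14 V

V_G = V_DD·R_2/(R_1+R_2) = 18×39/259 = 2.71 V. With the source grounded, V_GS = V_G = 2.71 V.
Assume saturation: I_D = (k_n/2)(V_GS − V_t)² = (3.7/2)×(2.71 − 1.2)² = 1.85×1.51² = 4.22 mA.
V_DS = V_DD − I_D·R_D = 18 − 4.22×1 = 13.8 V.
Saturation requires V_DS ≥ V_GS − V_t = 1.51 V; 13.8 ≥ 1.51 ✓.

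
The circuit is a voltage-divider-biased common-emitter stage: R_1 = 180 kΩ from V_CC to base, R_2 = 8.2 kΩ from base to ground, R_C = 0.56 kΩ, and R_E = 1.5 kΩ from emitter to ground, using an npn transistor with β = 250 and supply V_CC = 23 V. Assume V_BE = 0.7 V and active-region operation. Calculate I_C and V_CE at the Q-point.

I_C ≈ 0.2 mA, V_CE ≈ 23 V

Thevenize the base divider: V_Th = V_CC·R_2/(R_1+R_2) = 23×8.2/188 = 1 V, R_Th = R_1‖R_2 = 7.84 kΩ.
Base-emitter loop: V_Th = I_B·R_Th + V_BE + (β+1)I_B·R_E, so I_B = (1 − 0.7) / (7.84 + 251×1.5) = 0.000786 mA.
I_C = β·I_B = 250×0.000786 = 0.197 mA, and I_E = (β+1)I_B = 0.197 mA.
V_CE = V_CC − I_C·R_C − I_E·R_E = 23 − 0.197×0.56 − 0.197×1.5 = 22.6 V.
V_CE = 22.6 V > 0.2 V confirms active-region operation.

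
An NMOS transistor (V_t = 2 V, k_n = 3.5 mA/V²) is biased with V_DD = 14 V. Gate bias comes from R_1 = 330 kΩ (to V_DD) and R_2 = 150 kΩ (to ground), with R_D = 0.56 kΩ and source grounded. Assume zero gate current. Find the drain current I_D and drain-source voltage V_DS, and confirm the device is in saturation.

V_G = V_DD·R_2/(R_1+R_2) = 14×150/480 = 4.38 V. With the source grounded, V_GS = V_G = 4.38 V.
Assume saturation: I_D = (k_n/2)(V_GS − V_t)² = (3.5/2)×(4.38 − 2)² = 1.75×2.38² = 9.87 mA.
V_DS = V_DD − I_D·R_D = 14 − 9.87×0.56 = 8.47 V.
Saturation requires V_DS ≥ V_GS − V_t = 2.38 V; 8.47 ≥ 2.38 ✓.

I_D ≈ 9.9 mA, V_DS ≈ 8.5 V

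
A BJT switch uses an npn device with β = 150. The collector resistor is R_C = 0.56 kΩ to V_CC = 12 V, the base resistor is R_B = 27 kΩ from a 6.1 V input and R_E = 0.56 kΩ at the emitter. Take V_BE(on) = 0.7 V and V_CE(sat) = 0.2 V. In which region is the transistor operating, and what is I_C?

Assume active. Base-emitter loop: I_B = (V_BB − V_BE)/(R_B + (β+1)R_E) = (6.1 − 0.7)/(27 + 151×0.56) = 0.0484 mA.
I_C = β·I_B = 150×0.0484 = 7.26 mA.
V_CE = V_CC − I_C·R_C − I_E·R_E = 12 − 7.26×0.56 − 7.31×0.56 = 3.84 V > V_CE(sat), so the active-region assumption holds.

active; I_C ≈ 7.3 mA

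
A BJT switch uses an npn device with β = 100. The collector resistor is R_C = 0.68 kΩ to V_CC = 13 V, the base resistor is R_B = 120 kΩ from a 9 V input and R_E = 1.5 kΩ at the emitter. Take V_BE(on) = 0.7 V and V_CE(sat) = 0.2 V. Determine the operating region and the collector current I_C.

Assume active. Base-emitter loop: I_B = (V_BB − V_BE)/(R_B + (β+1)R_E) = (9 − 0.7)/(120 + 101×1.5) = 0.0306 mA.
I_C = β·I_B = 100×0.0306 = 3.06 mA.
V_CE = V_CC − I_C·R_C − I_E·R_E = 13 − 3.06×0.68 − 3.09×1.5 = 6.29 V > V_CE(sat), so the active-region assumption holds.

active; I_C ≈ 3.1 mA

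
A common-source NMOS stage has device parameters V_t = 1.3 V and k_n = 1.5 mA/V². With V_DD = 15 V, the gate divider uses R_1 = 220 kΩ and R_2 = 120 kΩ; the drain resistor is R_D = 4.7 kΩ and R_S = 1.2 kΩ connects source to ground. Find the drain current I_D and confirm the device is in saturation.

I_D ≈ 2 mA

V_G = V_DD·R_2/(R_1+R_2) = 15×120/340 = 5.29 V.
Assume saturation: I_D = (k_n/2)(V_GS − V_t)² with V_GS = V_G − I_D·R_S = 5.29 − 1.2·I_D.
Substituting gives 1.08·I_D² − 8.19·I_D + 12 = 0, with roots I_D = 1.98 or 5.61 mA.
The root I_D = 5.61 mA gives V_GS = -1.43 V ≤ V_t, so take I_D = 1.98 mA.
Then V_GS = 2.92 V and V_DS = V_DD − I_D(R_D+R_S) = 15 − 1.98×5.9 = 3.34 V.
Saturation requires V_DS ≥ V_GS − V_t = 1.62 V; 3.34 ≥ 1.62 ✓.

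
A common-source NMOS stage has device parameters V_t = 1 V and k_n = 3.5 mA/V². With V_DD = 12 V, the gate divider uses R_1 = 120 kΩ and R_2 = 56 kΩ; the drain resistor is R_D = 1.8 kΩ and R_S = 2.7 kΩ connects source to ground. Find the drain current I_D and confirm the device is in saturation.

I_D ≈ 0.79 mA

V_G = V_DD·R_2/(R_1+R_2) = 12×56/176 = 3.82 V.
Assume saturation: I_D = (k_n/2)(V_GS − V_t)² with V_GS = V_G − I_D·R_S = 3.82 − 2.7·I_D.
Substituting gives 12.8·I_D² − 27.6·I_D + 13.9 = 0, with roots I_D = 0.794 or 1.37 mA.
The root I_D = 1.37 mA gives V_GS = 0.115 V ≤ V_t, so take I_D = 0.794 mA.
Then V_GS = 1.67 V and V_DS = V_DD − I_D(R_D+R_S) = 12 − 0.794×4.5 = 8.43 V.
Saturation requires V_DS ≥ V_GS − V_t = 0.674 V; 8.43 ≥ 0.674 ✓.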